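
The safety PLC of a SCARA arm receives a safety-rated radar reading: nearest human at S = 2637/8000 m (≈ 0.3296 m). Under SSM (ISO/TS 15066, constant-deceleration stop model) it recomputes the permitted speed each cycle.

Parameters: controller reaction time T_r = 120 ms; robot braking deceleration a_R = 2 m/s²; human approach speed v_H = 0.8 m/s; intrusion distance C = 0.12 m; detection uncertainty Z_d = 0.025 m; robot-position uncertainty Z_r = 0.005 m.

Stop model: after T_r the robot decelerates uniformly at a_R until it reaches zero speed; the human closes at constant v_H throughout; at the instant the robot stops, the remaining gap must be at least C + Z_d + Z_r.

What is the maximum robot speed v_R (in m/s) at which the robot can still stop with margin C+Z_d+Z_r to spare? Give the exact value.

v_R_max = 3/20 m/s = 0.1500 m/s

collect terms ⇒ (1/4)·v_R² + (13/25)·v_R + (-669/8000) = 0
  disc = (13/25)² − 4·(1/4)·(-669/8000) = 14161/40000 ; √disc = 119/200
  v_R = (−(13/25) + 119/200) / (2·(1/4)) = 3/20 m/s
check:
T_s = v_R/a_R = (3/20)/2 = 0.0750 s
robot in T_r: 0.1500·0.1200 = 0.0180 m
robot under decel: 0.1500²/(2·2.0000) = 0.0056 m
human closes 0.8000·0.1950 = 0.1560 m
C+Z_d+Z_r = 0.1200+0.0250+0.0050 = 0.1500 m
sum ≈ 0.0180+0.0056+0.1560+0.1500 ≈ 0.3296 m = S ✓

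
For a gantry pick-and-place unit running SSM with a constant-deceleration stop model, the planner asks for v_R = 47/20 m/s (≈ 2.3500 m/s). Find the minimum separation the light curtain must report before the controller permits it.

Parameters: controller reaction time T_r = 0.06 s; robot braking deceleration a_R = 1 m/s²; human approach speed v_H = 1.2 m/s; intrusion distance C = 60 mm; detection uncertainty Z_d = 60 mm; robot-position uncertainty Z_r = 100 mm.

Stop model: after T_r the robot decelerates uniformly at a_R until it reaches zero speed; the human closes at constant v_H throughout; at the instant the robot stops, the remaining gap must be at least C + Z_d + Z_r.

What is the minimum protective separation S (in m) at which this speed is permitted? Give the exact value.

stop time T_s = (47/20)/1 = 2.3500 s
reaction-phase robot travel = 2.3500·0.0600 = 0.1410 m
braking distance = 2.3500²/(2·1.0000) = 2.7612 m
human closes 1.2000·2.4100 = 2.8920 m
margins: 0.0600+0.0600+0.1000 = 0.2200 m
S_min ≈ 0.1410+2.7612+2.8920+0.2200  ⇒  S_min = 24057/4000 m

S_min = 24057/4000 m = 6.0142 m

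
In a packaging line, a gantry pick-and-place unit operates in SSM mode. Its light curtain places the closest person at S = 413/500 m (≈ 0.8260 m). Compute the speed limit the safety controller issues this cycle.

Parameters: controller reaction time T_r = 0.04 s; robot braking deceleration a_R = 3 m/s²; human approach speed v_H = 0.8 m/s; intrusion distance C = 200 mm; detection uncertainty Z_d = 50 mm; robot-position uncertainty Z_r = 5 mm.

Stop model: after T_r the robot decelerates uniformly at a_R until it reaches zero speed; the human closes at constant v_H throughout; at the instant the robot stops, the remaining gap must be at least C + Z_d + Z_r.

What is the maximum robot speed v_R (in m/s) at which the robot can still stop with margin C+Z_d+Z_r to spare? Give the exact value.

v_R_max = 11/10 m/s = 1.1000 m/s

at the boundary: (1/6)·v² + (23/75)·v + (-539/1000) = 0
  disc = (23/75)² − 4·(1/6)·(-539/1000) = 10201/22500 ; √disc = 101/150
  v_R = (−(23/75) + 101/150) / (2·(1/6)) = 11/10 m/s
check:
stop time T_s = (11/10)/3 = 0.3667 s
robot in T_r: 1.1000·0.0400 = 0.0440 m
robot under decel: 1.1000²/(2·3.0000) = 0.2017 m
person approaches 0.8000·(0.0400+0.3667) = 0.3253 m
margins: 0.2000+0.0500+0.0050 = 0.2550 m
sum ≈ 0.0440+0.2017+0.3253+0.2550 ≈ 0.8260 m = S ✓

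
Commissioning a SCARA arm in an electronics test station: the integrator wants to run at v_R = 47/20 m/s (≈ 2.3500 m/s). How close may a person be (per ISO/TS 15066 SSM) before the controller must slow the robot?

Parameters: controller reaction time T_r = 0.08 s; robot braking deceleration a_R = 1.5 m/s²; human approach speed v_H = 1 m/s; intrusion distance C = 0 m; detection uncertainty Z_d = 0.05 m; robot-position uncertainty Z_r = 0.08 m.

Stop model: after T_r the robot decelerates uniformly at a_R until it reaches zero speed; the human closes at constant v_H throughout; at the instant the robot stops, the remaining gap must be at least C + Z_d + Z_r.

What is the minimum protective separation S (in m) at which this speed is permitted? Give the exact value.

stop time T_s = (47/20)/(3/2) = 1.5667 s
robot covers v_R·T_r = 2.3500·0.0800 = 0.1880 m before braking
robot covers 2.3500·1.5667 − ½·1.5000·1.5667² = 1.8408 m while stopping
person approaches 1.0000·(0.0800+1.5667) = 1.6467 m
residual clearance needed = 0.0000+0.0500+0.0800 = 0.1300 m
S_min ≈ 0.1880+1.8408+1.6467+0.1300  ⇒  S_min = 7611/2000 m

S_min = 7611/2000 m = 3.8055 m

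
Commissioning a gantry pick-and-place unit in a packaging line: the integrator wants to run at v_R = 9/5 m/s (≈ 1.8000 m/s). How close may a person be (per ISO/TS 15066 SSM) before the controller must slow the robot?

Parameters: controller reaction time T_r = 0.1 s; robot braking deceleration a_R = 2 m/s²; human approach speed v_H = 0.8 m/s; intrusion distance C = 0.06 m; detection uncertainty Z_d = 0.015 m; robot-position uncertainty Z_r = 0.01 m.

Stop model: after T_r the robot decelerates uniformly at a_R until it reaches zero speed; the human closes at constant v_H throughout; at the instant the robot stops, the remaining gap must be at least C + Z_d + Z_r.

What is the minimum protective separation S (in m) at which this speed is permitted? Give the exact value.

S_min = 15/8 m = 1.8750 m

braking lasts T_s = (9/5)/2 = 0.9000 s
robot covers v_R·T_r = 1.8000·0.1000 = 0.1800 m before braking
braking distance = 1.8000²/(2·2.0000) = 0.8100 m
human over T_r+T_s: 0.8000·(0.1000+0.9000) = 0.8000 m
residual clearance needed = 0.0600+0.0150+0.0100 = 0.0850 m
S_min ≈ 0.1800+0.8100+0.8000+0.0850  ⇒  S_min = 15/8 m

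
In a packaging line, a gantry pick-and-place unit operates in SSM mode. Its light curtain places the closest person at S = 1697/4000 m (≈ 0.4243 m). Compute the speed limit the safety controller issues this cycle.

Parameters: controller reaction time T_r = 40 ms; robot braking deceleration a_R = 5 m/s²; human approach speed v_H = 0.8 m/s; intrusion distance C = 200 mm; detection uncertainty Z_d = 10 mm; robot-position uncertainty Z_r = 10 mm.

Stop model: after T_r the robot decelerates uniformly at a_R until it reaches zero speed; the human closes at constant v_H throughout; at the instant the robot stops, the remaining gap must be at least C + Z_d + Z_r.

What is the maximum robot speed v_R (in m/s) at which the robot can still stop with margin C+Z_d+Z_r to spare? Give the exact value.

v_R_max = 13/20 m/s = 0.6500 m/s

at the boundary: (1/10)·v² + (1/5)·v + (-689/4000) = 0
  disc = (1/5)² − 4·(1/10)·(-689/4000) = 1089/10000 ; √disc = 33/100
  v_R = (−(1/5) + 33/100) / (2·(1/10)) = 13/20 m/s
check:
braking lasts T_s = (13/20)/5 = 0.1300 s
reaction-phase robot travel = 0.6500·0.0400 = 0.0260 m
robot covers 0.6500·0.1300 − ½·5.0000·0.1300² = 0.0423 m while stopping
human over T_r+T_s: 0.8000·(0.0400+0.1300) = 0.1360 m
residual clearance needed = 0.2000+0.0100+0.0100 = 0.2200 m
sum ≈ 0.0260+0.0423+0.1360+0.2200 ≈ 0.4243 m = S ✓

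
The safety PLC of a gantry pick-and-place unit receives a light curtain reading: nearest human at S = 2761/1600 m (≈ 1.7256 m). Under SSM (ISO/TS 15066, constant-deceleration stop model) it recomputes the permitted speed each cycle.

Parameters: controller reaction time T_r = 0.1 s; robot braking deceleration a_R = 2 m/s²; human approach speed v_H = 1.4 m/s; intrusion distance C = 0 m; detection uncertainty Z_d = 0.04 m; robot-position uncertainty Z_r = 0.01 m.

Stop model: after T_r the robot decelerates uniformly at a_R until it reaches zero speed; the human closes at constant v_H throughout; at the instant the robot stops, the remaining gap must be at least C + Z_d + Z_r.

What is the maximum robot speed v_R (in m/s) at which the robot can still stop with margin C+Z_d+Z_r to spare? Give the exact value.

v_R_max = 27/20 m/s = 1.3500 m/s

collect terms ⇒ (1/4)·v_R² + (4/5)·v_R + (-2457/1600) = 0
  disc = (4/5)² − 4·(1/4)·(-2457/1600) = 3481/1600 ; √disc = 59/40
  v_R = (−(4/5) + 59/40) / (2·(1/4)) = 27/20 m/s
check:
stop time T_s = (27/20)/2 = 0.6750 s
reaction-phase robot travel = 1.3500·0.1000 = 0.1350 m
robot covers 1.3500·0.6750 − ½·2.0000·0.6750² = 0.4556 m while stopping
human closes 1.4000·0.7750 = 1.0850 m
C+Z_d+Z_r = 0.0000+0.0400+0.0100 = 0.0500 m
sum ≈ 0.1350+0.4556+1.0850+0.0500 ≈ 1.7256 m = S ✓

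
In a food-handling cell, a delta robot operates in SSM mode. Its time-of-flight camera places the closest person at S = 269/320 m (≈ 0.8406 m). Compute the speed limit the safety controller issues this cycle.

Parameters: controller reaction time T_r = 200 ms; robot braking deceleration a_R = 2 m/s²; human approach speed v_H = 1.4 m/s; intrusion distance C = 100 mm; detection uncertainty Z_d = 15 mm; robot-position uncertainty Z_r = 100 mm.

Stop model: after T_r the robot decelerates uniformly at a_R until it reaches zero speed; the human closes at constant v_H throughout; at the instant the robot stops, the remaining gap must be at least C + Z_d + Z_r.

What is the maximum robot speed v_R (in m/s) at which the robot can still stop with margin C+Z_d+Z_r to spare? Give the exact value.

v_R_max = 7/20 m/s = 0.3500 m/s

at the boundary: (1/4)·v² + (9/10)·v + (-553/1600) = 0
  disc = (9/10)² − 4·(1/4)·(-553/1600) = 1849/1600 ; √disc = 43/40
  v_R = (−(9/10) + 43/40) / (2·(1/4)) = 7/20 m/s
check:
braking lasts T_s = (7/20)/2 = 0.1750 s
robot covers v_R·T_r = 0.3500·0.2000 = 0.0700 m before braking
robot covers 0.3500·0.1750 − ½·2.0000·0.1750² = 0.0306 m while stopping
human closes 1.4000·0.3750 = 0.5250 m
residual clearance needed = 0.1000+0.0150+0.1000 = 0.2150 m
sum ≈ 0.0700+0.0306+0.5250+0.2150 ≈ 0.8406 m = S ✓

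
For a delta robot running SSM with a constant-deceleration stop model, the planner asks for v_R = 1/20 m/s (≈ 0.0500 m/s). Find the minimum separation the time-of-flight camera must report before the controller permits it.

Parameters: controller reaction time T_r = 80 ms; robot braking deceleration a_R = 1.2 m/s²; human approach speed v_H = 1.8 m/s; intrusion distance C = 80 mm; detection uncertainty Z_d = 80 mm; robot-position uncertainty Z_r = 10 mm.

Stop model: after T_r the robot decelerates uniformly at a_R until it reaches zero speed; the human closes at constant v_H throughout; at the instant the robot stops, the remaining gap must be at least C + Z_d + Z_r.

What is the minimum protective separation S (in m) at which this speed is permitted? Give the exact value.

S_min = 9457/24000 m = 0.3940 m

T_s = v_R/a_R = (1/20)/(6/5) = 0.0417 s
reaction-phase robot travel = 0.0500·0.0800 = 0.0040 m
robot covers 0.0500·0.0417 − ½·1.2000·0.0417² = 0.0010 m while stopping
human closes 1.8000·0.1217 = 0.2190 m
margins: 0.0800+0.0800+0.0100 = 0.1700 m
S_min ≈ 0.0040+0.0010+0.2190+0.1700  ⇒  S_min = 9457/24000 m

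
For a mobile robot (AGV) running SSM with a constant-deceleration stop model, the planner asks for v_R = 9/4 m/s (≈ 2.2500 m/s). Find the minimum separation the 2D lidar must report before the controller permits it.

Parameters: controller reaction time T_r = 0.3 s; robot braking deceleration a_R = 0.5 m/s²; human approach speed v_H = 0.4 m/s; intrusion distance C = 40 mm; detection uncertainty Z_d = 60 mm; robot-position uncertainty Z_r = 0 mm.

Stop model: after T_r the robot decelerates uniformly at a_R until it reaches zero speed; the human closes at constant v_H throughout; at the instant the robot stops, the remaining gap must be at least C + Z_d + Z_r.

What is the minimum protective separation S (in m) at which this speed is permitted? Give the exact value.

stop time T_s = (9/4)/(1/2) = 4.5000 s
reaction-phase robot travel = 2.2500·0.3000 = 0.6750 m
robot covers 2.2500·4.5000 − ½·0.5000·4.5000² = 5.0625 m while stopping
human over T_r+T_s: 0.4000·(0.3000+4.5000) = 1.9200 m
C+Z_d+Z_r = 0.0400+0.0600+0.0000 = 0.1000 m
S_min ≈ 0.6750+5.0625+1.9200+0.1000  ⇒  S_min = 3103/400 m

S_min = 3103/400 m = 7.7575 m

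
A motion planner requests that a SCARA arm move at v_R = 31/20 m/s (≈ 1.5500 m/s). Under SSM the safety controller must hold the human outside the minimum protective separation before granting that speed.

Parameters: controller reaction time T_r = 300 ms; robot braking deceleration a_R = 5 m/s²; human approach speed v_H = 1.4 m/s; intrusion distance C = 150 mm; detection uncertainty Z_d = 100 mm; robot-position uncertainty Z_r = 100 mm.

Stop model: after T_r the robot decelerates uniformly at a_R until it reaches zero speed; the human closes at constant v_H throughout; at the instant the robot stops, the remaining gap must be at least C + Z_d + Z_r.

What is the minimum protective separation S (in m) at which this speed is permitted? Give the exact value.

T_s = v_R/a_R = (31/20)/5 = 0.3100 s
robot covers v_R·T_r = 1.5500·0.3000 = 0.4650 m before braking
braking distance = 1.5500²/(2·5.0000) = 0.2402 m
human closes 1.4000·0.6100 = 0.8540 m
residual clearance needed = 0.1500+0.1000+0.1000 = 0.3500 m
S_min ≈ 0.4650+0.2402+0.8540+0.3500  ⇒  S_min = 7637/4000 m

S_min = 7637/4000 m = 1.9092 m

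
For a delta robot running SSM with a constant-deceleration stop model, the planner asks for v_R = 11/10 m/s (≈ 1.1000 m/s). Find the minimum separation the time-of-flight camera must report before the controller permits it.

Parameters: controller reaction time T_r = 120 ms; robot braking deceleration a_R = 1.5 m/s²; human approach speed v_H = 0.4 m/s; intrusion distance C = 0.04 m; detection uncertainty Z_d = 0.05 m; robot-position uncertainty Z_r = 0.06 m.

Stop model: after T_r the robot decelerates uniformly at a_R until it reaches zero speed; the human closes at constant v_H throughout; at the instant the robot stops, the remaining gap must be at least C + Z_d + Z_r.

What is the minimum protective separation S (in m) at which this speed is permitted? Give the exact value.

S_min = 77/75 m = 1.0267 m

braking lasts T_s = (11/10)/(3/2) = 0.7333 s
robot covers v_R·T_r = 1.1000·0.1200 = 0.1320 m before braking
robot covers 1.1000·0.7333 − ½·1.5000·0.7333² = 0.4033 m while stopping
human over T_r+T_s: 0.4000·(0.1200+0.7333) = 0.3413 m
C+Z_d+Z_r = 0.0400+0.0500+0.0600 = 0.1500 m
S_min ≈ 0.1320+0.4033+0.3413+0.1500  ⇒  S_min = 77/75 m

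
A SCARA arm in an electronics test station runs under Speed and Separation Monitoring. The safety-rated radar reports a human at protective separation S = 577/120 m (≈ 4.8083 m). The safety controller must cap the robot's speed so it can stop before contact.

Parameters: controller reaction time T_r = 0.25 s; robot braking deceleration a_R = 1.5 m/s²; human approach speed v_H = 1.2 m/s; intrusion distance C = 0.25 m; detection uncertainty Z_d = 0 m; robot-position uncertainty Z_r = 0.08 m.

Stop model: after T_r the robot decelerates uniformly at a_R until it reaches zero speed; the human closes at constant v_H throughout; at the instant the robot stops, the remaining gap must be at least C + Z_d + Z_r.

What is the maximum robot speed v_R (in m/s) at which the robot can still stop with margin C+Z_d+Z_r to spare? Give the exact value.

v_R_max = 23/10 m/s = 2.3000 m/s

quadratic (1/3)·v² + (21/20)·v + (-2507/600) = 0
  disc = (21/20)² − 4·(1/3)·(-2507/600) = 961/144 ; √disc = 31/12
  v_R = (−(21/20) + 31/12) / (2·(1/3)) = 23/10 m/s
check:
stop time T_s = (23/10)/(3/2) = 1.5333 s
robot in T_r: 2.3000·0.2500 = 0.5750 m
robot covers 2.3000·1.5333 − ½·1.5000·1.5333² = 1.7633 m while stopping
human over T_r+T_s: 1.2000·(0.2500+1.5333) = 2.1400 m
residual clearance needed = 0.2500+0.0000+0.0800 = 0.3300 m
sum ≈ 0.5750+1.7633+2.1400+0.3300 ≈ 4.8083 m = S ✓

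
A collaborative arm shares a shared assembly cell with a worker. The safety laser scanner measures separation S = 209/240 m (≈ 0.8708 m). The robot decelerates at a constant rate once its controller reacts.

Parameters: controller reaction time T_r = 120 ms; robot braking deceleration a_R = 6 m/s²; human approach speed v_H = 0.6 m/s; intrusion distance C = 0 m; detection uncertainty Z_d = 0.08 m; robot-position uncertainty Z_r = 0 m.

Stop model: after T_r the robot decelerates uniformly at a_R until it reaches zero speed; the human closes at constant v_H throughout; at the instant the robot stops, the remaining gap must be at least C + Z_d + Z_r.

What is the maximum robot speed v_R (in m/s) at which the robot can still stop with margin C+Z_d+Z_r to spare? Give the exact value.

at the boundary: (1/12)·v² + (11/50)·v + (-4313/6000) = 0
  disc = (11/50)² − 4·(1/12)·(-4313/6000) = 25921/90000 ; √disc = 161/300
  v_R = (−(11/50) + 161/300) / (2·(1/12)) = 19/10 m/s
check:
T_s = v_R/a_R = (19/10)/6 = 0.3167 s
robot in T_r: 1.9000·0.1200 = 0.2280 m
braking distance = 1.9000²/(2·6.0000) = 0.3008 m
human closes 0.6000·0.4367 = 0.2620 m
margins: 0.0000+0.0800+0.0000 = 0.0800 m
sum ≈ 0.2280+0.3008+0.2620+0.0800 ≈ 0.8708 m = S ✓

v_R_max = 19/10 m/s = 1.9000 m/s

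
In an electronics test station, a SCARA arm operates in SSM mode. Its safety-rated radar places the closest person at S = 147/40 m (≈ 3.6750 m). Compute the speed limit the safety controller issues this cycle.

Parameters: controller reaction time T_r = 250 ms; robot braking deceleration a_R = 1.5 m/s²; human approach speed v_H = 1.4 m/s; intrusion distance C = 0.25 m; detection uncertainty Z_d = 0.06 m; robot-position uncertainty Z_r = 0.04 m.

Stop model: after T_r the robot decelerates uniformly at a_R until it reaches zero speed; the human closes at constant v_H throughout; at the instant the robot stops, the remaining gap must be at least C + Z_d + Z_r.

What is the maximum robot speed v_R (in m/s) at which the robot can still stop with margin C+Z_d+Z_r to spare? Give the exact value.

v_R_max = 17/10 m/s = 1.7000 m/s

quadratic (1/3)·v² + (71/60)·v + (-119/40) = 0
  disc = (71/60)² − 4·(1/3)·(-119/40) = 19321/3600 ; √disc = 139/60
  v_R = (−(71/60) + 139/60) / (2·(1/3)) = 17/10 m/s
check:
stop time T_s = (17/10)/(3/2) = 1.1333 s
reaction-phase robot travel = 1.7000·0.2500 = 0.4250 m
robot under decel: 1.7000²/(2·1.5000) = 0.9633 m
person approaches 1.4000·(0.2500+1.1333) = 1.9367 m
C+Z_d+Z_r = 0.2500+0.0600+0.0400 = 0.3500 m
sum ≈ 0.4250+0.9633+1.9367+0.3500 ≈ 3.6750 m = S ✓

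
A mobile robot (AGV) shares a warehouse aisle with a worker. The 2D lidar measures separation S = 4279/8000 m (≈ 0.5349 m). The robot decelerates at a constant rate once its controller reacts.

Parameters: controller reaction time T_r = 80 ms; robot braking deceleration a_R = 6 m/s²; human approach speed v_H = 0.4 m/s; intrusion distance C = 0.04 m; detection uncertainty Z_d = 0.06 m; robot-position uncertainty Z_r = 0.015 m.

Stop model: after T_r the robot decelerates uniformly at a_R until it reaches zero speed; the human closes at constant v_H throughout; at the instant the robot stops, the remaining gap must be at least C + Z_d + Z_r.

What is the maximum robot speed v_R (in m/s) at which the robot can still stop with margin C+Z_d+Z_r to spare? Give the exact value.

v_R_max = 29/20 m/s = 1.4500 m/s

collect terms ⇒ (1/12)·v_R² + (11/75)·v_R + (-3103/8000) = 0
  disc = (11/75)² − 4·(1/12)·(-3103/8000) = 54289/360000 ; √disc = 233/600
  v_R = (−(11/75) + 233/600) / (2·(1/12)) = 29/20 m/s
check:
T_s = v_R/a_R = (29/20)/6 = 0.2417 s
robot covers v_R·T_r = 1.4500·0.0800 = 0.1160 m before braking
robot under decel: 1.4500²/(2·6.0000) = 0.1752 m
human over T_r+T_s: 0.4000·(0.0800+0.2417) = 0.1287 m
margins: 0.0400+0.0600+0.0150 = 0.1150 m
sum ≈ 0.1160+0.1752+0.1287+0.1150 ≈ 0.5349 m = S ✓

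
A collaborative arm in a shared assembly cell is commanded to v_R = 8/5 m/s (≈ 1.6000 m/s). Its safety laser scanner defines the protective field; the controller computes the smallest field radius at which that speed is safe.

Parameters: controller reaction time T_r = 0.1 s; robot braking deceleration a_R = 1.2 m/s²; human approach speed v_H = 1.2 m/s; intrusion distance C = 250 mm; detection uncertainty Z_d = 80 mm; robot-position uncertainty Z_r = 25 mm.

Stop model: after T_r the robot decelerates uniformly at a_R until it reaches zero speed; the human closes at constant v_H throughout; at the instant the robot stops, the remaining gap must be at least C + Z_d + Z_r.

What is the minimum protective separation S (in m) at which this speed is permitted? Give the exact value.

T_s = v_R/a_R = (8/5)/(6/5) = 1.3333 s
reaction-phase robot travel = 1.6000·0.1000 = 0.1600 m
braking distance = 1.6000²/(2·1.2000) = 1.0667 m
human over T_r+T_s: 1.2000·(0.1000+1.3333) = 1.7200 m
residual clearance needed = 0.2500+0.0800+0.0250 = 0.3550 m
S_min ≈ 0.1600+1.0667+1.7200+0.3550  ⇒  S_min = 1981/600 m

S_min = 1981/600 m = 3.3017 m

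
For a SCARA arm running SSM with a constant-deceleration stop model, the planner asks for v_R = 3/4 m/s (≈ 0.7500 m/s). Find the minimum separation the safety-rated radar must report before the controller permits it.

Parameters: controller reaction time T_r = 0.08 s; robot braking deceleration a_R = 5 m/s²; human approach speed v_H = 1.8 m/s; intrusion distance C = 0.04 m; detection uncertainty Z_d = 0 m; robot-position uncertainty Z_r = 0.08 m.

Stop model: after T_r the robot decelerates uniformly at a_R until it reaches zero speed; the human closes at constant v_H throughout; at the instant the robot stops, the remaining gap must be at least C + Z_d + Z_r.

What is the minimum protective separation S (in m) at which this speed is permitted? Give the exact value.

braking lasts T_s = (3/4)/5 = 0.1500 s
robot covers v_R·T_r = 0.7500·0.0800 = 0.0600 m before braking
braking distance = 0.7500²/(2·5.0000) = 0.0563 m
human over T_r+T_s: 1.8000·(0.0800+0.1500) = 0.4140 m
C+Z_d+Z_r = 0.0400+0.0000+0.0800 = 0.1200 m
S_min ≈ 0.0600+0.0563+0.4140+0.1200  ⇒  S_min = 2601/4000 m

S_min = 2601/4000 m = 0.6502 m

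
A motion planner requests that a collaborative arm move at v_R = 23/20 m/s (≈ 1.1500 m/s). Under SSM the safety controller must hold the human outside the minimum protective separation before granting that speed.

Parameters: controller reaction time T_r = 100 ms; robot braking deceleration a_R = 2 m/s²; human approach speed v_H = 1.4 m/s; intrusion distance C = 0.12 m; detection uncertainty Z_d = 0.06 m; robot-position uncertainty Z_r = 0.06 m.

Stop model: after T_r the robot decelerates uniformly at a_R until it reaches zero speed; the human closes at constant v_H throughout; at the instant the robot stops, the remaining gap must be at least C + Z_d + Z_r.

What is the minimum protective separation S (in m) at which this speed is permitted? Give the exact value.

braking lasts T_s = (23/20)/2 = 0.5750 s
robot covers v_R·T_r = 1.1500·0.1000 = 0.1150 m before braking
braking distance = 1.1500²/(2·2.0000) = 0.3306 m
human closes 1.4000·0.6750 = 0.9450 m
margins: 0.1200+0.0600+0.0600 = 0.2400 m
S_min ≈ 0.1150+0.3306+0.9450+0.2400  ⇒  S_min = 2609/1600 m

S_min = 2609/1600 m = 1.6306 m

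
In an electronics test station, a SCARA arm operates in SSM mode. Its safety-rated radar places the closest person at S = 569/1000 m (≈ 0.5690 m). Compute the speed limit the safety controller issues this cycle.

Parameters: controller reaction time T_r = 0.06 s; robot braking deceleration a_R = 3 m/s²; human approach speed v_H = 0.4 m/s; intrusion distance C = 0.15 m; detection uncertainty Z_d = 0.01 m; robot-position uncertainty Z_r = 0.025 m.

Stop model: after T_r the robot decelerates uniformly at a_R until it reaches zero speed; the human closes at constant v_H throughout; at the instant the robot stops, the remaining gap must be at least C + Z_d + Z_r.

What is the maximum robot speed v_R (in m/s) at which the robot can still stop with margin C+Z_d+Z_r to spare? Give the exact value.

at the boundary: (1/6)·v² + (29/150)·v + (-9/25) = 0
  disc = (29/150)² − 4·(1/6)·(-9/25) = 6241/22500 ; √disc = 79/150
  v_R = (−(29/150) + 79/150) / (2·(1/6)) = 1 m/s
check:
stop time T_s = 1/3 = 0.3333 s
reaction-phase robot travel = 1.0000·0.0600 = 0.0600 m
robot covers 1.0000·0.3333 − ½·3.0000·0.3333² = 0.1667 m while stopping
human closes 0.4000·0.3933 = 0.1573 m
residual clearance needed = 0.1500+0.0100+0.0250 = 0.1850 m
sum ≈ 0.0600+0.1667+0.1573+0.1850 ≈ 0.5690 m = S ✓

v_R_max = 1 m/s = 1.0000 m/s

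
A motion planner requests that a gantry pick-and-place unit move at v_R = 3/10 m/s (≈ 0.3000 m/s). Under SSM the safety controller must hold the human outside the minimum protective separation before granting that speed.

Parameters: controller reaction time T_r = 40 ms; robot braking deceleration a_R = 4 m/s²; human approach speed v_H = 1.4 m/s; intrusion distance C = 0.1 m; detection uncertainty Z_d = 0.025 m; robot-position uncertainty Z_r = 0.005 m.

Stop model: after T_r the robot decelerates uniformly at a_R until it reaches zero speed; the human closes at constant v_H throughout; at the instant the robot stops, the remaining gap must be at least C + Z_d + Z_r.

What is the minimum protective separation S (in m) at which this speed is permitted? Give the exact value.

S_min = 1257/4000 m = 0.3142 m

braking lasts T_s = (3/10)/4 = 0.0750 s
robot in T_r: 0.3000·0.0400 = 0.0120 m
braking distance = 0.3000²/(2·4.0000) = 0.0112 m
person approaches 1.4000·(0.0400+0.0750) = 0.1610 m
margins: 0.1000+0.0250+0.0050 = 0.1300 m
S_min ≈ 0.0120+0.0112+0.1610+0.1300  ⇒  S_min = 1257/4000 m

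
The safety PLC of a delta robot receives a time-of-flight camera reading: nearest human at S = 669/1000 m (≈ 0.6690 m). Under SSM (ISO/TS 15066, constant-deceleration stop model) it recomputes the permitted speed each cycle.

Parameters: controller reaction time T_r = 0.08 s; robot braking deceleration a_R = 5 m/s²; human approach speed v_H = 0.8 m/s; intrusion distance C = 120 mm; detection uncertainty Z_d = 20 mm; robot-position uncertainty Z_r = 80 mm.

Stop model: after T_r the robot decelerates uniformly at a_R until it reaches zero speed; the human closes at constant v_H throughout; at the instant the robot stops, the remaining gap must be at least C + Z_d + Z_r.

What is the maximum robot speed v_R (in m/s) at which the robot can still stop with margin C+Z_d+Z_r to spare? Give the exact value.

at the boundary: (1/10)·v² + (6/25)·v + (-77/200) = 0
  disc = (6/25)² − 4·(1/10)·(-77/200) = 529/2500 ; √disc = 23/50
  v_R = (−(6/25) + 23/50) / (2·(1/10)) = 11/10 m/s
check:
stop time T_s = (11/10)/5 = 0.2200 s
robot in T_r: 1.1000·0.0800 = 0.0880 m
robot covers 1.1000·0.2200 − ½·5.0000·0.2200² = 0.1210 m while stopping
human closes 0.8000·0.3000 = 0.2400 m
C+Z_d+Z_r = 0.1200+0.0200+0.0800 = 0.2200 m
sum ≈ 0.0880+0.1210+0.2400+0.2200 ≈ 0.6690 m = S ✓

v_R_max = 11/10 m/s = 1.1000 m/s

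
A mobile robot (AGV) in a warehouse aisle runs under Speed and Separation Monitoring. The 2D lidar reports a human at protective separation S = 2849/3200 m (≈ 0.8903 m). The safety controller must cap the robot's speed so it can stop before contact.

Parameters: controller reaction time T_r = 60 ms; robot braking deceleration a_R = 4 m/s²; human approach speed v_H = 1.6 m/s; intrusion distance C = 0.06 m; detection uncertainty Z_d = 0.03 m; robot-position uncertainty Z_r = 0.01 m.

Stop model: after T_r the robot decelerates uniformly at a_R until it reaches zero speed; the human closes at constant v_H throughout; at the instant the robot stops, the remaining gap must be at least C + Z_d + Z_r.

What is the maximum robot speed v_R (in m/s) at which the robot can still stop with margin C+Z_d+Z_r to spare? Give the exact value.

v_R_max = 23/20 m/s = 1.1500 m/s

quadratic (1/8)·v² + (23/50)·v + (-11109/16000) = 0
  disc = (23/50)² − 4·(1/8)·(-11109/16000) = 89401/160000 ; √disc = 299/400
  v_R = (−(23/50) + 299/400) / (2·(1/8)) = 23/20 m/s
check:
T_s = v_R/a_R = (23/20)/4 = 0.2875 s
robot in T_r: 1.1500·0.0600 = 0.0690 m
robot under decel: 1.1500²/(2·4.0000) = 0.1653 m
human over T_r+T_s: 1.6000·(0.0600+0.2875) = 0.5560 m
residual clearance needed = 0.0600+0.0300+0.0100 = 0.1000 m
sum ≈ 0.0690+0.1653+0.5560+0.1000 ≈ 0.8903 m = S ✓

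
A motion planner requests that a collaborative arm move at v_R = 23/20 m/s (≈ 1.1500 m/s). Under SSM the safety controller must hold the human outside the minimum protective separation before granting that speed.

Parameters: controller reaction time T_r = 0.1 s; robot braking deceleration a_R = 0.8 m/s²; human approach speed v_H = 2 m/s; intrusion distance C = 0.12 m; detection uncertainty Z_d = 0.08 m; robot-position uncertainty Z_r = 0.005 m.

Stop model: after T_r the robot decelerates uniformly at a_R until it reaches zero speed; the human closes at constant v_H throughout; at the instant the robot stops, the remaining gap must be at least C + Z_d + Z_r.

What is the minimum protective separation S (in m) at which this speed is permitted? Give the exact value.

S_min = 13509/3200 m = 4.2216 m

T_s = v_R/a_R = (23/20)/(4/5) = 1.4375 s
robot covers v_R·T_r = 1.1500·0.1000 = 0.1150 m before braking
braking distance = 1.1500²/(2·0.8000) = 0.8266 m
human closes 2.0000·1.5375 = 3.0750 m
C+Z_d+Z_r = 0.1200+0.0800+0.0050 = 0.2050 m
S_min ≈ 0.1150+0.8266+3.0750+0.2050  ⇒  S_min = 13509/3200 m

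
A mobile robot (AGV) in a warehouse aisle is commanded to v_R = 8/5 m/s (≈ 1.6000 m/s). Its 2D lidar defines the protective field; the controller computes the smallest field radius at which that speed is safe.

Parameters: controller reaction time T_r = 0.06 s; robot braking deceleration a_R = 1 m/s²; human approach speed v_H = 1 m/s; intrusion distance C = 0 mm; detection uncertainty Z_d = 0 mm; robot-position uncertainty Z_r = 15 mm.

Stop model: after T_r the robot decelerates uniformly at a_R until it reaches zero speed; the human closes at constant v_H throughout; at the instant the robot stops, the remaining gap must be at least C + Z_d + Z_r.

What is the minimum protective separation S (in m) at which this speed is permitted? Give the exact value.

S_min = 3051/1000 m = 3.0510 m

stop time T_s = (8/5)/1 = 1.6000 s
robot covers v_R·T_r = 1.6000·0.0600 = 0.0960 m before braking
robot covers 1.6000·1.6000 − ½·1.0000·1.6000² = 1.2800 m while stopping
human closes 1.0000·1.6600 = 1.6600 m
margins: 0.0000+0.0000+0.0150 = 0.0150 m
S_min ≈ 0.0960+1.2800+1.6600+0.0150  ⇒  S_min = 3051/1000 m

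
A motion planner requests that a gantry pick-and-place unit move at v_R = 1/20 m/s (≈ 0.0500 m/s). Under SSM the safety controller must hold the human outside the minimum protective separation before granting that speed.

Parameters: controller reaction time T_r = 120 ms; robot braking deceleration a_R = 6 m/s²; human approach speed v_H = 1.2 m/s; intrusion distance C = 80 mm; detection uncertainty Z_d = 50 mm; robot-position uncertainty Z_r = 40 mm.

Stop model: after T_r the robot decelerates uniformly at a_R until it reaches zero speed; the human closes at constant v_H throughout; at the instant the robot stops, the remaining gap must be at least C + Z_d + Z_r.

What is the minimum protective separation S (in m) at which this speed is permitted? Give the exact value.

stop time T_s = (1/20)/6 = 0.0083 s
reaction-phase robot travel = 0.0500·0.1200 = 0.0060 m
robot covers 0.0500·0.0083 − ½·6.0000·0.0083² = 0.0002 m while stopping
person approaches 1.2000·(0.1200+0.0083) = 0.1540 m
margins: 0.0800+0.0500+0.0400 = 0.1700 m
S_min ≈ 0.0060+0.0002+0.1540+0.1700  ⇒  S_min = 317/960 m

S_min = 317/960 m = 0.3302 m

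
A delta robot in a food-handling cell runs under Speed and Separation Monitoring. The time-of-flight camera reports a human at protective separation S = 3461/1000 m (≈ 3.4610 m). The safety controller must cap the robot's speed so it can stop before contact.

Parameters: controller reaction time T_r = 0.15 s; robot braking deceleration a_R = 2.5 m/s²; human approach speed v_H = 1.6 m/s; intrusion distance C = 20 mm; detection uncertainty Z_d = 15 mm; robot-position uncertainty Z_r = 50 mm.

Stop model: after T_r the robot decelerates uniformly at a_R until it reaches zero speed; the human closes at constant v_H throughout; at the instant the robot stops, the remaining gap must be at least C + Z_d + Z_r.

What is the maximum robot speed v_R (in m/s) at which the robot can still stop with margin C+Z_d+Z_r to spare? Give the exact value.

v_R_max = 49/20 m/s = 2.4500 m/s

quadratic (1/5)·v² + (79/100)·v + (-392/125) = 0
  disc = (79/100)² − 4·(1/5)·(-392/125) = 31329/10000 ; √disc = 177/100
  v_R = (−(79/100) + 177/100) / (2·(1/5)) = 49/20 m/s
check:
braking lasts T_s = (49/20)/(5/2) = 0.9800 s
robot covers v_R·T_r = 2.4500·0.1500 = 0.3675 m before braking
robot under decel: 2.4500²/(2·2.5000) = 1.2005 m
human closes 1.6000·1.1300 = 1.8080 m
residual clearance needed = 0.0200+0.0150+0.0500 = 0.0850 m
sum ≈ 0.3675+1.2005+1.8080+0.0850 ≈ 3.4610 m = S ✓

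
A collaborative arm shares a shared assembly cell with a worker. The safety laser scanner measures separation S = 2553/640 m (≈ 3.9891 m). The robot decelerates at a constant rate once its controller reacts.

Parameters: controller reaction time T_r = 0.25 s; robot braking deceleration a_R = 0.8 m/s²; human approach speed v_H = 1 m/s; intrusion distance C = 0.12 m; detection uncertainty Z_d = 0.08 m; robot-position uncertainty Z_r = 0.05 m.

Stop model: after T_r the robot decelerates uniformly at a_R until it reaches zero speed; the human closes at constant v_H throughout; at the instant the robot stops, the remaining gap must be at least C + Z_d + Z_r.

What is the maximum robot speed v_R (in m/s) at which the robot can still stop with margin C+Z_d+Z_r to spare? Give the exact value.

collect terms ⇒ (5/8)·v_R² + (3/2)·v_R + (-2233/640) = 0
  disc = (3/2)² − 4·(5/8)·(-2233/640) = 2809/256 ; √disc = 53/16
  v_R = (−(3/2) + 53/16) / (2·(5/8)) = 29/20 m/s
check:
braking lasts T_s = (29/20)/(4/5) = 1.8125 s
robot in T_r: 1.4500·0.2500 = 0.3625 m
braking distance = 1.4500²/(2·0.8000) = 1.3141 m
human closes 1.0000·2.0625 = 2.0625 m
C+Z_d+Z_r = 0.1200+0.0800+0.0500 = 0.2500 m
sum ≈ 0.3625+1.3141+2.0625+0.2500 ≈ 3.9891 m = S ✓

v_R_max = 29/20 m/s = 1.4500 m/s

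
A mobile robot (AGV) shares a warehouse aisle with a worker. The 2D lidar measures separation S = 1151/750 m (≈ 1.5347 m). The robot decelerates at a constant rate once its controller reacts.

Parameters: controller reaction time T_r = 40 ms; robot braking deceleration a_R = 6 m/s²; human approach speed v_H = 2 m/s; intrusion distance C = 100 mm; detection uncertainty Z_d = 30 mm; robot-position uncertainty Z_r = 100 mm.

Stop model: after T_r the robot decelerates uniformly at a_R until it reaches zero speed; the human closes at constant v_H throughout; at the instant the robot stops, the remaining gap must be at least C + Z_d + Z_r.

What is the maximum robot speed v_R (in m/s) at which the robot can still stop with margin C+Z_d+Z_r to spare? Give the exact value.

at the boundary: (1/12)·v² + (28/75)·v + (-1837/1500) = 0
  disc = (28/75)² − 4·(1/12)·(-1837/1500) = 1369/2500 ; √disc = 37/50
  v_R = (−(28/75) + 37/50) / (2·(1/12)) = 11/5 m/s
check:
T_s = v_R/a_R = (11/5)/6 = 0.3667 s
robot covers v_R·T_r = 2.2000·0.0400 = 0.0880 m before braking
robot covers 2.2000·0.3667 − ½·6.0000·0.3667² = 0.4033 m while stopping
human over T_r+T_s: 2.0000·(0.0400+0.3667) = 0.8133 m
margins: 0.1000+0.0300+0.1000 = 0.2300 m
sum ≈ 0.0880+0.4033+0.8133+0.2300 ≈ 1.5347 m = S ✓

v_R_max = 11/5 m/s = 2.2000 m/s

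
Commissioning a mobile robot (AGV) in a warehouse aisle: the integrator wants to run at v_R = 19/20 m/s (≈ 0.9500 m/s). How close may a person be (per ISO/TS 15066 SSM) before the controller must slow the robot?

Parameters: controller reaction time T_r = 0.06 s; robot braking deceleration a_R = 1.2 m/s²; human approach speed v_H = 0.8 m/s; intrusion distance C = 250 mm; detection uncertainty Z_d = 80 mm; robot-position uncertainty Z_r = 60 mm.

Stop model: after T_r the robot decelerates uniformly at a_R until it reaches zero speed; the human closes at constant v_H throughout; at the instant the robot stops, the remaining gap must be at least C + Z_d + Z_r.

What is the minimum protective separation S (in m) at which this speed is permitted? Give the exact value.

S_min = 2407/1600 m = 1.5044 m

stop time T_s = (19/20)/(6/5) = 0.7917 s
reaction-phase robot travel = 0.9500·0.0600 = 0.0570 m
robot covers 0.9500·0.7917 − ½·1.2000·0.7917² = 0.3760 m while stopping
person approaches 0.8000·(0.0600+0.7917) = 0.6813 m
residual clearance needed = 0.2500+0.0800+0.0600 = 0.3900 m
S_min ≈ 0.0570+0.3760+0.6813+0.3900  ⇒  S_min = 2407/1600 m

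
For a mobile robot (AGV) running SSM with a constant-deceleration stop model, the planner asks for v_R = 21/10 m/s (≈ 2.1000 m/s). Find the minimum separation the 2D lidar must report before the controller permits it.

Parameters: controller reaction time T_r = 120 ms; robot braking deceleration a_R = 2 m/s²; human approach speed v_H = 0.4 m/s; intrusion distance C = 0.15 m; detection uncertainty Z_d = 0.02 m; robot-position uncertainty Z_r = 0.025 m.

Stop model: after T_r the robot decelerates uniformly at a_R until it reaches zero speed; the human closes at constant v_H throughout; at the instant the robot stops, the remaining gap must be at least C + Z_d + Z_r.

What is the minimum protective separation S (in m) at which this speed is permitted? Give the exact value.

braking lasts T_s = (21/10)/2 = 1.0500 s
robot covers v_R·T_r = 2.1000·0.1200 = 0.2520 m before braking
robot under decel: 2.1000²/(2·2.0000) = 1.1025 m
human over T_r+T_s: 0.4000·(0.1200+1.0500) = 0.4680 m
margins: 0.1500+0.0200+0.0250 = 0.1950 m
S_min ≈ 0.2520+1.1025+0.4680+0.1950  ⇒  S_min = 807/400 m

S_min = 807/400 m = 2.0175 m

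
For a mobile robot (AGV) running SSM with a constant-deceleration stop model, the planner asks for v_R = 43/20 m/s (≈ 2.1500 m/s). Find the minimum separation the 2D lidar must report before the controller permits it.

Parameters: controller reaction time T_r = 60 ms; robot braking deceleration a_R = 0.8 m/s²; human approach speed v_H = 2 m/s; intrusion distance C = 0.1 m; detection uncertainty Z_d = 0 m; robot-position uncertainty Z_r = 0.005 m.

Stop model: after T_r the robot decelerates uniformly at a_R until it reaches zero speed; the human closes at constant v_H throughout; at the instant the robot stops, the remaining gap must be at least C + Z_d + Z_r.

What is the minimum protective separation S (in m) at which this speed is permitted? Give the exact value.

stop time T_s = (43/20)/(4/5) = 2.6875 s
robot covers v_R·T_r = 2.1500·0.0600 = 0.1290 m before braking
robot under decel: 2.1500²/(2·0.8000) = 2.8891 m
human over T_r+T_s: 2.0000·(0.0600+2.6875) = 5.4950 m
C+Z_d+Z_r = 0.1000+0.0000+0.0050 = 0.1050 m
S_min ≈ 0.1290+2.8891+5.4950+0.1050  ⇒  S_min = 137889/16000 m

S_min = 137889/16000 m = 8.6181 m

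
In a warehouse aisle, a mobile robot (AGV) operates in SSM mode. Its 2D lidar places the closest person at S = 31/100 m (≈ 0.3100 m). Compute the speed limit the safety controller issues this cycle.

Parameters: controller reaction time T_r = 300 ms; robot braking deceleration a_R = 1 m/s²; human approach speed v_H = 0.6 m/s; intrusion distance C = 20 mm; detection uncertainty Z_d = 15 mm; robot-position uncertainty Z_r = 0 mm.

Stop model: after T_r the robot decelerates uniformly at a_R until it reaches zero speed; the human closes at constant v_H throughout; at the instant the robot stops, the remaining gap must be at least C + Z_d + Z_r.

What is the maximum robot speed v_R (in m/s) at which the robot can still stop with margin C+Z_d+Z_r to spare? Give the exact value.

v_R_max = 1/10 m/s = 0.1000 m/s

at the boundary: (1/2)·v² + (9/10)·v + (-19/200) = 0
  disc = (9/10)² − 4·(1/2)·(-19/200) = 1 ; √disc = 1
  v_R = (−(9/10) + 1) / (2·(1/2)) = 1/10 m/s
check:
braking lasts T_s = (1/10)/1 = 0.1000 s
robot covers v_R·T_r = 0.1000·0.3000 = 0.0300 m before braking
braking distance = 0.1000²/(2·1.0000) = 0.0050 m
person approaches 0.6000·(0.3000+0.1000) = 0.2400 m
C+Z_d+Z_r = 0.0200+0.0150+0.0000 = 0.0350 m
sum ≈ 0.0300+0.0050+0.2400+0.0350 ≈ 0.3100 m = S ✓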